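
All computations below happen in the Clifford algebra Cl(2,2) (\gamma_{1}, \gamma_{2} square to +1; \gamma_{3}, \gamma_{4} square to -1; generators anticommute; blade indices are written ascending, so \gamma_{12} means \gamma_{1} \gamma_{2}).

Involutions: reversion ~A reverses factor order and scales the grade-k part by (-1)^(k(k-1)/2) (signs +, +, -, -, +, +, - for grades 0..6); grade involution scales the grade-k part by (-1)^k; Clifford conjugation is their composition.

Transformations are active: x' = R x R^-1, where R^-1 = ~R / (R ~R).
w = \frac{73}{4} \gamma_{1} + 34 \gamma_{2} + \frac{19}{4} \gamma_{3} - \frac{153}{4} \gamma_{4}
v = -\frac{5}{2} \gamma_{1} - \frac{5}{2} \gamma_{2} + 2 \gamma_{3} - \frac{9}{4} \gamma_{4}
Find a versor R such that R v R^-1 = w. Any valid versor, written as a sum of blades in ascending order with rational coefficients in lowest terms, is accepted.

Sketch: the shared square \frac{55}{16} makes R = v + w = \frac{63}{4} \gamma_{1} + \frac{63}{2} \gamma_{2} + \frac{27}{4} \gamma_{3} - \frac{81}{2} \gamma_{4} the natural versor; its sandwich fixes that direction, negates (v - w)/2, and sends v to w.
Answer: \frac{63}{4} \gamma_{1} + \frac{63}{2} \gamma_{2} + \frac{27}{4} \gamma_{3} - \frac{81}{2} \gamma_{4}


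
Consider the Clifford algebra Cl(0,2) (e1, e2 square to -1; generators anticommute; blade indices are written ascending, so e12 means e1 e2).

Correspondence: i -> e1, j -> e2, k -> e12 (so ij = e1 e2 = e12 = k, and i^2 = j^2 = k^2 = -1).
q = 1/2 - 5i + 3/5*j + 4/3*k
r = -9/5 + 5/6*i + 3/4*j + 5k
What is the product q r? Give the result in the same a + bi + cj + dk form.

In blades: q = 1/2 - 5*e1 + 3/5*e2 + 4/3*e12, r = -9/5 + 5/6*e1 + 3/4*e2 + 5*e12.
Distribute q over r term by term (generator squares from the signature, products reordered to ascending indices): (1/2)*r = -9/10 + 5/12*e1 + 3/8*e2 + 5/2*e12; (-5*e1)*r = 25/6 + 9*e1 + 25*e2 - 15/4*e12; (3/5*e2)*r = -9/20 + 3*e1 - 27/25*e2 - 1/2*e12; (4/3*e12)*r = -20/3 - e1 + 10/9*e2 - 12/5*e12.
Sum: -77/20 + 137/12*e1 + 45731/1800*e2 - 83/20*e12; translating back through the correspondence:
Answer: -77/20 + 137/12*i + 45731/1800*j - 83/20*k


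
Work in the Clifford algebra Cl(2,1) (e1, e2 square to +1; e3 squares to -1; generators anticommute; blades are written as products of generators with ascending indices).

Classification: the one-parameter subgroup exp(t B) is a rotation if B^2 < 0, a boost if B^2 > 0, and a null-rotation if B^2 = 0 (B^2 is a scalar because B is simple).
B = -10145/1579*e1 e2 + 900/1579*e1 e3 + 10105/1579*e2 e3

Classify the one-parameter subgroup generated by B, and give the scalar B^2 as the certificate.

B^2 term by term: the squares give (-10145/1579)^2*(e1 e2)^2 + (900/1579)^2*(e1 e3)^2 + (10105/1579)^2*(e2 e3)^2 = 102921025/2493241*(-1) + 810000/2493241*(+1) + 102111025/2493241*(+1) = 0 (each basis 2-blade squares to minus the product of its generators' squares); cross terms between blades sharing an index anticommute and cancel. So B^2 = 0.
Answer: null-rotation, certificate B^2 = 0. One invariant decides it: the square 0 survives every conjugation, and its sign is exactly the classification.


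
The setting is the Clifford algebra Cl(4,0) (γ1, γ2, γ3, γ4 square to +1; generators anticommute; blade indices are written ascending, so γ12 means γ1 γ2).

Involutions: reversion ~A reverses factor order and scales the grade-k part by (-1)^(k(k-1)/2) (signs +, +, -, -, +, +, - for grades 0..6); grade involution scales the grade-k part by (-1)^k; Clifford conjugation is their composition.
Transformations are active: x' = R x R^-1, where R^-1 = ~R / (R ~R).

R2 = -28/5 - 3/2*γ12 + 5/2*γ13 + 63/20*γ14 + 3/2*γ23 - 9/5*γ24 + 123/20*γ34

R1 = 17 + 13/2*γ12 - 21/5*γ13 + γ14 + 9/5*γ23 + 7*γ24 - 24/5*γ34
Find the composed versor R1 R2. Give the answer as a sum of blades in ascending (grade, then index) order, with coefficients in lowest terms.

Distribute over the grade parts of R1 (each basis-blade product reordered to ascending indices, repeated generators contracted through their squares):
<R1>_0 (= 17) R2 = -476/5 - 51/2*γ12 + 85/2*γ13 + 1071/20*γ14 + 51/2*γ23 - 153/5*γ24 + 2091/20*γ34
<R1>_2 (= 13/2*γ12 - 21/5*γ13 + γ14 + 9/5*γ23 + 7*γ24 - 24/5*γ34) R2 = 1413/25 - 7/4*γ12 + 147/10*γ13 - 2063/100*γ14 - 1361/25*γ23 - 8581/200*γ24 + 1127/20*γ34 + 5857/200*γ1234
Summing the partial products and collecting blades:
Answer: -967/25 - 109/4*γ12 + 286/5*γ13 + 823/25*γ14 - 1447/50*γ23 - 14701/200*γ24 + 1609/10*γ34 + 5857/200*γ1234


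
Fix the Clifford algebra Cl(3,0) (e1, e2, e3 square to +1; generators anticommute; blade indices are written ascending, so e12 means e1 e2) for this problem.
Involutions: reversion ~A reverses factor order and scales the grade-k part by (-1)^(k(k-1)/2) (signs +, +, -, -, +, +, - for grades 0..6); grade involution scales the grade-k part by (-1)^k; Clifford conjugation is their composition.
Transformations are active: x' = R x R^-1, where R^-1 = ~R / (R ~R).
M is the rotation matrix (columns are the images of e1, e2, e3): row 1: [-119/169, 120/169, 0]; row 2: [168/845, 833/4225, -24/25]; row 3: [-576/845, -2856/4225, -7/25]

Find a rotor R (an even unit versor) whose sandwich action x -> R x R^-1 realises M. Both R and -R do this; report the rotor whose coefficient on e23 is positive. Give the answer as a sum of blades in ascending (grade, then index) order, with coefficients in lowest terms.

Method: write R = a + b12*e12 + b13*e13 + b23*e23 with a^2 + b12^2 + b13^2 + b23^2 = 1 (so R^-1 = ~R). Expanding the columns R e_j ~R gives tr M = 4a^2 - 1 and, from the antisymmetric part, M21 - M12 = -4a*b12, M13 - M31 = 4a*b13, M32 - M23 = -4a*b23.
Here tr M = -133/169, so a^2 = (1 + tr M)/4 = 9/169 and a = ±3/13. Taking a = 3/13: M21 - M12 = -432/845, M13 - M31 = 576/845, M32 - M23 = 48/169, giving b12 = 36/65, b13 = 48/65, b23 = -4/13, i.e. R = 3/13 + 36/65*e12 + 48/65*e13 - 4/13*e23.
Its e23 coefficient is negative, so report the other preimage -R.
Answer: -3/13 - 36/65*e12 - 48/65*e13 + 4/13*e23. Key observation: the double cover Spin(3) -> SO(3) sends R and -R to the same matrix (trace -133/169 here), so the stated sign of the e23 coefficient is what selects one sheet.


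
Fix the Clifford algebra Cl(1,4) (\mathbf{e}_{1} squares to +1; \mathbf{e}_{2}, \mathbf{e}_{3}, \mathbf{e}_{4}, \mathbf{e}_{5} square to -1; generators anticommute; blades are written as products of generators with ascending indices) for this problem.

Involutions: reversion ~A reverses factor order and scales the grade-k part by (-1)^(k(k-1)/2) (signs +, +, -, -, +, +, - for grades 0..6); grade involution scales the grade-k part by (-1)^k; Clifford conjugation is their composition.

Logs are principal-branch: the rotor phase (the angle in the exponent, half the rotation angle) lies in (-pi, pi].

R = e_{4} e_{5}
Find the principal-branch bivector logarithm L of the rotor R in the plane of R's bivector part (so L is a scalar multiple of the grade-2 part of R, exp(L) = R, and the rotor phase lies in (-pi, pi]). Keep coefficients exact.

The scalar part of R is 0, which pins the rotor phase on the principal branch; dividing the bivector part by the sine of that phase recovers the unit plane, and L is the phase times that plane.
Concretely: cos(phase) = 0 gives phase = ±\frac{\pi}{2}, and since phase/sin(phase) is even the sign is immaterial: L = (phase/sin(phase)) * <R>_2 = (\frac{\pi}{2}) * <R>_2.
Answer: \frac{\pi}{2} e_{4} e_{5}


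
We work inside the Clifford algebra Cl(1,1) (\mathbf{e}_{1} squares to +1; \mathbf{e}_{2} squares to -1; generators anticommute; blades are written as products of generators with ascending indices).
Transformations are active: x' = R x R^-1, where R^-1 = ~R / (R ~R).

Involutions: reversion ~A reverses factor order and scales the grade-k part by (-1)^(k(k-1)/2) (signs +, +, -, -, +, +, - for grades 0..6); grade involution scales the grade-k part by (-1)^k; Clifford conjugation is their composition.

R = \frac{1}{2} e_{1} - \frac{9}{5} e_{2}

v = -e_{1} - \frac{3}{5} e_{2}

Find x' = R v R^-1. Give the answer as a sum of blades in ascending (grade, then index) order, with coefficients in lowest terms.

~R = \frac{1}{2} e_{1} - \frac{9}{5} e_{2}, and R ~R = -\frac{299}{100}, so R^-1 = ~R / (-\frac{299}{100}).
R v = -\frac{79}{50} - \frac{21}{10} e_{1} e_{2}
Answer: \frac{457}{299} e_{1} - \frac{1947}{1495} e_{2}


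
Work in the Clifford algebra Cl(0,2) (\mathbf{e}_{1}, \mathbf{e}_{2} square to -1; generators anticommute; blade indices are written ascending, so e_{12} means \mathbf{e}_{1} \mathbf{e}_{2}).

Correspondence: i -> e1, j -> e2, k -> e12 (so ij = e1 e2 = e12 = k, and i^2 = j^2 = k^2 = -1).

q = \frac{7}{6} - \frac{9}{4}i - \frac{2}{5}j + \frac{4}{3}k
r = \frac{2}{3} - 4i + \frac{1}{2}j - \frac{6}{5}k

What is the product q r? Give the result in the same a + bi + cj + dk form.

In blades: q = \frac{7}{6} - \frac{9}{4} e_{1} - \frac{2}{5} e_{2} + \frac{4}{3} e_{12}, r = \frac{2}{3} - 4 e_{1} + \frac{1}{2} e_{2} - \frac{6}{5} e_{12}.
Distribute q over r term by term (generator squares from the signature, products reordered to ascending indices): (\frac{7}{6})*r = \frac{7}{9} - \frac{14}{3} e_{1} + \frac{7}{12} e_{2} - \frac{7}{5} e_{12}; (-\frac{9}{4} e_{1})*r = -9 - \frac{3}{2} e_{1} - \frac{27}{10} e_{2} - \frac{9}{8} e_{12}; (-\frac{2}{5} e_{2})*r = \frac{1}{5} + \frac{12}{25} e_{1} - \frac{4}{15} e_{2} - \frac{8}{5} e_{12}; (\frac{4}{3} e_{12})*r = \frac{8}{5} - \frac{2}{3} e_{1} - \frac{16}{3} e_{2} + \frac{8}{9} e_{12}.
Sum: -\frac{289}{45} - \frac{953}{150} e_{1} - \frac{463}{60} e_{2} - \frac{233}{72} e_{12}; translating back through the correspondence:
Answer: -\frac{289}{45} - \frac{953}{150}i - \frac{463}{60}j - \frac{233}{72}k


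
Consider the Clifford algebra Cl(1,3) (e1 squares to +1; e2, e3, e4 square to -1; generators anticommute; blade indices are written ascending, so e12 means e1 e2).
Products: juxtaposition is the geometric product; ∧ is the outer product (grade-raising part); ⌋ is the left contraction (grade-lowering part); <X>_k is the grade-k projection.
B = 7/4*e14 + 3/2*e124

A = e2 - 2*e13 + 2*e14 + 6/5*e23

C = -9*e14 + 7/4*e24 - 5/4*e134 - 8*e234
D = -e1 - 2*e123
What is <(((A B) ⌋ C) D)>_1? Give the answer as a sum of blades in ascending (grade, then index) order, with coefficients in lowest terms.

step 1: 7/2 - 3*e2 + 3/2*e14 + 7/2*e34 - 7/4*e124 + 9/5*e134 - 3*e234 + 21/10*e1234
step 2: 51/4 + 35/8*e1 + 28*e2 + 15/8*e3 + 21/4*e4 - 63/2*e14 + 49/8*e24 - 24*e34 - 35/8*e134 - 28*e234
step 3: -35/8 - 51/4*e1 - 63/2*e4 + 127/4*e12 - 433/8*e13 + 245/4*e14 - 35/4*e23 + 35/4*e24 + 35/8*e34 - 51/2*e123 + 335/8*e124 + 145/4*e134 - 63*e234 - 35/2*e1234
step 4: -51/4*e1 - 63/2*e4
Answer: -51/4*e1 - 63/2*e4


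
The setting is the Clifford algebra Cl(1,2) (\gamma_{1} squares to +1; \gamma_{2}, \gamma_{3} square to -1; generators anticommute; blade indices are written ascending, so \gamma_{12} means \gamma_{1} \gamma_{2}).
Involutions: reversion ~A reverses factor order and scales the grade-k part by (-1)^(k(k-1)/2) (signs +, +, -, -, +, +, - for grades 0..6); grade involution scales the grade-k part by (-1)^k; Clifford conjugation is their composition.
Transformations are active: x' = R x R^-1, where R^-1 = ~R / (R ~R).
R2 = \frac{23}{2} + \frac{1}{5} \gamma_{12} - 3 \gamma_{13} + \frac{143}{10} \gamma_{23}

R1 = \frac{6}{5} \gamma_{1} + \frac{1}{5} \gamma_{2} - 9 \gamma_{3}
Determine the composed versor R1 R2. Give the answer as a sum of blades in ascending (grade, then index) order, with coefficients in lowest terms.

Distribute over the terms of R1 (each basis-blade product reordered to ascending indices, repeated generators contracted through their squares):
(\frac{6}{5} \gamma_{1}) R2 = \frac{69}{5} \gamma_{1} + \frac{6}{25} \gamma_{2} - \frac{18}{5} \gamma_{3} + \frac{429}{25} \gamma_{123}
(\frac{1}{5} \gamma_{2}) R2 = \frac{1}{25} \gamma_{1} + \frac{23}{10} \gamma_{2} - \frac{143}{50} \gamma_{3} + \frac{3}{5} \gamma_{123}
(-9 \gamma_{3}) R2 = 27 \gamma_{1} - \frac{1287}{10} \gamma_{2} - \frac{207}{2} \gamma_{3} - \frac{9}{5} \gamma_{123}
Summing the partial products and collecting blades:
Answer: \frac{1021}{25} \gamma_{1} - \frac{3154}{25} \gamma_{2} - \frac{2749}{25} \gamma_{3} + \frac{399}{25} \gamma_{123}


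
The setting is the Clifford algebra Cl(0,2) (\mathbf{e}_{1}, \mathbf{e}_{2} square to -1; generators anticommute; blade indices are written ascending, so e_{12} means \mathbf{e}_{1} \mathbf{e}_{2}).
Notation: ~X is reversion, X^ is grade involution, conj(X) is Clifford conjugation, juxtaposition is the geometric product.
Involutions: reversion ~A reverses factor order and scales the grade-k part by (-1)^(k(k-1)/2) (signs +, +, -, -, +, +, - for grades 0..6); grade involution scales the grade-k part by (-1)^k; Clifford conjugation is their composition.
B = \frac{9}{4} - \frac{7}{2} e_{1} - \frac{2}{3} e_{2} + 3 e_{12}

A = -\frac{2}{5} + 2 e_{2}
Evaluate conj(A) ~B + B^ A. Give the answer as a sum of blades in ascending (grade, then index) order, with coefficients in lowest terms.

first term: -\frac{67}{30} + \frac{37}{5} e_{1} - \frac{127}{30} e_{2} - \frac{29}{5} e_{12}
second term: -\frac{67}{30} - \frac{37}{5} e_{1} + \frac{127}{30} e_{2} + \frac{29}{5} e_{12}
Answer: -\frac{67}{15}


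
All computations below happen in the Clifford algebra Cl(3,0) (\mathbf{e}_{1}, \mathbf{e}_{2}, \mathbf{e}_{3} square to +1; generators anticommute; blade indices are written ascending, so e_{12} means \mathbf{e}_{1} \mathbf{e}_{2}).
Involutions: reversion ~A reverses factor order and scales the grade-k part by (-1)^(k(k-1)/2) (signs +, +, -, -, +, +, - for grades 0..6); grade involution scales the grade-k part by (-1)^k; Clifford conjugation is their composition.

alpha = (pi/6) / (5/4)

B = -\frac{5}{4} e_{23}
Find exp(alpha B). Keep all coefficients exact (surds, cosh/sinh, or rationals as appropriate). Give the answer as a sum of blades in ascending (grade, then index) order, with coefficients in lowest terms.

B^2 = (-\frac{5}{4})^2*(e_{23})^2 = \frac{25}{16}*(-1) = -\frac{25}{16} (a basis 2-blade squares to minus the product of its generators' squares).
B^2 = -\frac{25}{16} — B^2 < 0, so the exponential closes trigonometrically: l = \frac{5}{4}, alpha*l = \frac{\pi}{6}, so exp(alpha B) = cos(\frac{\pi}{6}) + (sin(\frac{\pi}{6})/(\frac{5}{4}))*B = \frac{\sqrt{3}}{2} + (\frac{2}{5})*B.
Answer: \frac{\sqrt{3}}{2} - \frac{1}{2} e_{23}


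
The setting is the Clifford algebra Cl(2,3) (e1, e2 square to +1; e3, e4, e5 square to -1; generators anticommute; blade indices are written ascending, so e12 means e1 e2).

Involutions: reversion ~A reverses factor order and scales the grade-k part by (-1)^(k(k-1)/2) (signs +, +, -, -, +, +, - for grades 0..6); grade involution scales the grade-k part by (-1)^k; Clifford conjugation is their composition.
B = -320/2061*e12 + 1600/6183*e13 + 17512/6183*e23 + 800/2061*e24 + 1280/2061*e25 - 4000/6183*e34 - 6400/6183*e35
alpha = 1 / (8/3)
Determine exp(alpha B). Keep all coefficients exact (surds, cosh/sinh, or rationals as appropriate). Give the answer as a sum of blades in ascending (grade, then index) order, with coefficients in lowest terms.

B^2 term by term: the squares give (-320/2061)^2*(e12)^2 + (1600/6183)^2*(e13)^2 + (17512/6183)^2*(e23)^2 + (800/2061)^2*(e24)^2 + (1280/2061)^2*(e25)^2 + (-4000/6183)^2*(e34)^2 + (-6400/6183)^2*(e35)^2 = 102400/4247721*(-1) + 2560000/38229489*(+1) + 306670144/38229489*(+1) + 640000/4247721*(+1) + 1638400/4247721*(+1) + 16000000/38229489*(-1) + 40960000/38229489*(-1) = 64/9 (each basis 2-blade squares to minus the product of its generators' squares); cross terms between blades sharing an index anticommute and cancel; the commuting (index-disjoint) pairs give grade-4 terms 2*c*c'*(blade product), which cancel blade by blade — e1234: 2560000/12743163 - 2560000/12743163 = 0; e1235: 4096000/12743163 - 4096000/12743163 = 0; e2345: 10240000/12743163 - 10240000/12743163 = 0 — confirming B is simple. So B^2 = 64/9.
B^2 = 64/9 — since the square is positive, the closed form is hyperbolic: l = 8/3, alpha*l = 1, so exp(alpha B) = cosh(1) + (sinh(1)/(8/3))*B = cosh(1) + (3*sinh(1)/8)*B.
Answer: cosh(1) - 40*sinh(1)/687*e12 + 200*sinh(1)/2061*e13 + 2189*sinh(1)/2061*e23 + 100*sinh(1)/687*e24 + 160*sinh(1)/687*e25 - 500*sinh(1)/2061*e34 - 800*sinh(1)/2061*e35


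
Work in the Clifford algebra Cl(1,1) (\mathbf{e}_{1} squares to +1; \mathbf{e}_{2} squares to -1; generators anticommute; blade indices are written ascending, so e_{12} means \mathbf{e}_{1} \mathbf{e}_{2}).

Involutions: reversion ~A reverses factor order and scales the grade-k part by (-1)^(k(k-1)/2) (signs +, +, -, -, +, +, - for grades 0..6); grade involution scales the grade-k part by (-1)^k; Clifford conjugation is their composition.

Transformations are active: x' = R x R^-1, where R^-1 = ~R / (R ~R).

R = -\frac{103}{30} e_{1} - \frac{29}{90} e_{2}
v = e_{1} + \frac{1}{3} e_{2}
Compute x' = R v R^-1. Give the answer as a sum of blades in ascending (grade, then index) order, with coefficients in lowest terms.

~R = -\frac{103}{30} e_{1} - \frac{29}{90} e_{2}, and R ~R = \frac{4732}{405}, so R^-1 = ~R / (\frac{4732}{405}).
R v = -\frac{449}{135} - \frac{37}{45} e_{12}
Answer: \frac{22587}{23660} e_{1} - \frac{10639}{70980} e_{2}


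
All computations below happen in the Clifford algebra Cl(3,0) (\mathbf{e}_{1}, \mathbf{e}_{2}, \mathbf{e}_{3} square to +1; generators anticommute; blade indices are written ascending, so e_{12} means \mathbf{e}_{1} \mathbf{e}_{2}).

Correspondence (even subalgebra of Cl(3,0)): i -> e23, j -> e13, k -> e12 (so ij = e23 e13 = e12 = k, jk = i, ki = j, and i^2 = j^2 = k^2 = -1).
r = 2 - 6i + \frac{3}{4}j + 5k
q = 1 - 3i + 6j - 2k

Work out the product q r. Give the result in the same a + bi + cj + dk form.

In blades: q = 1 - 2 e_{12} + 6 e_{13} - 3 e_{23}, r = 2 + 5 e_{12} + \frac{3}{4} e_{13} - 6 e_{23}.
Distribute q over r term by term (generator squares from the signature, products reordered to ascending indices): (1)*r = 2 + 5 e_{12} + \frac{3}{4} e_{13} - 6 e_{23}; (-2 e_{12})*r = 10 - 4 e_{12} + 12 e_{13} + \frac{3}{2} e_{23}; (6 e_{13})*r = -\frac{9}{2} + 36 e_{12} + 12 e_{13} + 30 e_{23}; (-3 e_{23})*r = -18 - \frac{9}{4} e_{12} + 15 e_{13} - 6 e_{23}.
Sum: -\frac{21}{2} + \frac{139}{4} e_{12} + \frac{159}{4} e_{13} + \frac{39}{2} e_{23}; translating back through the correspondence:
Answer: -\frac{21}{2} + \frac{39}{2}i + \frac{159}{4}j + \frac{139}{4}k


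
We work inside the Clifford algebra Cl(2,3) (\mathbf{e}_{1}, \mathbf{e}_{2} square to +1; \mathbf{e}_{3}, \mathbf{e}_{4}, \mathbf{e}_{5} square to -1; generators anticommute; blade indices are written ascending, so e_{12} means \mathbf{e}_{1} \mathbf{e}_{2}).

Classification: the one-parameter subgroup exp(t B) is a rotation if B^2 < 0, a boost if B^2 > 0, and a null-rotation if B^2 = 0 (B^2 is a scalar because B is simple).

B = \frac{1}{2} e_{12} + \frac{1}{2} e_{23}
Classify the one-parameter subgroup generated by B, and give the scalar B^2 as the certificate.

B^2 term by term: the squares give (\frac{1}{2})^2*(e_{12})^2 + (\frac{1}{2})^2*(e_{23})^2 = \frac{1}{4}*(-1) + \frac{1}{4}*(+1) = 0 (each basis 2-blade squares to minus the product of its generators' squares); cross terms between blades sharing an index anticommute and cancel. So B^2 = 0.
Answer: null-rotation, certificate B^2 = 0. Note: conjugating B changes its blade decomposition but never the scalar B^2 = 0, whose sign settles the classification.


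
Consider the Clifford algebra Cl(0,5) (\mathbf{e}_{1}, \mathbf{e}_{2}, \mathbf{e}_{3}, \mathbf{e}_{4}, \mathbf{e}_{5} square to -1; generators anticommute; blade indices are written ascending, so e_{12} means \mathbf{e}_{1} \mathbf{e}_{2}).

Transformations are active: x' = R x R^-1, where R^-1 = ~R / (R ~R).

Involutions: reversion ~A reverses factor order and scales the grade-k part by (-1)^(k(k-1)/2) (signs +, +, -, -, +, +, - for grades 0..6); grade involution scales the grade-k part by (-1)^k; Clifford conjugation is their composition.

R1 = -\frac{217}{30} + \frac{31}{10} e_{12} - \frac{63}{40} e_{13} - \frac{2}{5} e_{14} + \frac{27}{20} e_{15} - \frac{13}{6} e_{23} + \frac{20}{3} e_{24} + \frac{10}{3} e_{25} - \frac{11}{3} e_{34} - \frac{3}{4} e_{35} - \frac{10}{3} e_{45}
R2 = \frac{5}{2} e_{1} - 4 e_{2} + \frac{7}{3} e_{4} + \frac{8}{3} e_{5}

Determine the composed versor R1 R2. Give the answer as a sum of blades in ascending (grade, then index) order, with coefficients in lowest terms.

Distribute over the terms of R2 (each basis-blade product reordered to ascending indices, repeated generators contracted through their squares):
R1 (\frac{5}{2} e_{1}) = -\frac{217}{12} e_{1} + \frac{31}{4} e_{2} - \frac{63}{16} e_{3} - e_{4} + \frac{27}{8} e_{5} - \frac{65}{12} e_{123} + \frac{50}{3} e_{124} + \frac{25}{3} e_{125} - \frac{55}{6} e_{134} - \frac{15}{8} e_{135} - \frac{25}{3} e_{145}
R1 (-4 e_{2}) = \frac{62}{5} e_{1} + \frac{434}{15} e_{2} + \frac{26}{3} e_{3} - \frac{80}{3} e_{4} - \frac{40}{3} e_{5} - \frac{63}{10} e_{123} - \frac{8}{5} e_{124} + \frac{27}{5} e_{125} + \frac{44}{3} e_{234} + 3 e_{235} + \frac{40}{3} e_{245}
R1 (\frac{7}{3} e_{4}) = \frac{14}{15} e_{1} - \frac{140}{9} e_{2} + \frac{77}{9} e_{3} - \frac{1519}{90} e_{4} - \frac{70}{9} e_{5} + \frac{217}{30} e_{124} - \frac{147}{40} e_{134} - \frac{63}{20} e_{145} - \frac{91}{18} e_{234} - \frac{70}{9} e_{245} + \frac{7}{4} e_{345}
R1 (\frac{8}{3} e_{5}) = -\frac{18}{5} e_{1} - \frac{80}{9} e_{2} + 2 e_{3} + \frac{80}{9} e_{4} - \frac{868}{45} e_{5} + \frac{124}{15} e_{125} - \frac{21}{5} e_{135} - \frac{16}{15} e_{145} - \frac{52}{9} e_{235} + \frac{160}{9} e_{245} - \frac{88}{9} e_{345}
Summing the partial products and collecting blades:
Answer: -\frac{167}{20} e_{1} + \frac{2203}{180} e_{2} + \frac{2201}{144} e_{3} - \frac{3209}{90} e_{4} - \frac{1481}{40} e_{5} - \frac{703}{60} e_{123} + \frac{223}{10} e_{124} + 22 e_{125} - \frac{1541}{120} e_{134} - \frac{243}{40} e_{135} - \frac{251}{20} e_{145} + \frac{173}{18} e_{234} - \frac{25}{9} e_{235} + \frac{70}{3} e_{245} - \frac{289}{36} e_{345}


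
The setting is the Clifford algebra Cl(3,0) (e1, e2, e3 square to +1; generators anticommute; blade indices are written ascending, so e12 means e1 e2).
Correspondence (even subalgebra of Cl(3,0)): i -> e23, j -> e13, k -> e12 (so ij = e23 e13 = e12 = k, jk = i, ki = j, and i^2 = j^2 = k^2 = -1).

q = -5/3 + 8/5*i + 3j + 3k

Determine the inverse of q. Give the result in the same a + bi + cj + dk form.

In blades: q = -5/3 + 3*e12 + 3*e13 + 8/5*e23.
With qbar = -5/3 - 3*e12 - 3*e13 - 8/5*e23 (scalar fixed, mapped units negated), q qbar = 5251/225 (the sum of squared coefficients), so q^-1 = qbar / (5251/225) = -375/5251 - 675/5251*e12 - 675/5251*e13 - 360/5251*e23; translating back:
Answer: -375/5251 - 360/5251*i - 675/5251*j - 675/5251*k


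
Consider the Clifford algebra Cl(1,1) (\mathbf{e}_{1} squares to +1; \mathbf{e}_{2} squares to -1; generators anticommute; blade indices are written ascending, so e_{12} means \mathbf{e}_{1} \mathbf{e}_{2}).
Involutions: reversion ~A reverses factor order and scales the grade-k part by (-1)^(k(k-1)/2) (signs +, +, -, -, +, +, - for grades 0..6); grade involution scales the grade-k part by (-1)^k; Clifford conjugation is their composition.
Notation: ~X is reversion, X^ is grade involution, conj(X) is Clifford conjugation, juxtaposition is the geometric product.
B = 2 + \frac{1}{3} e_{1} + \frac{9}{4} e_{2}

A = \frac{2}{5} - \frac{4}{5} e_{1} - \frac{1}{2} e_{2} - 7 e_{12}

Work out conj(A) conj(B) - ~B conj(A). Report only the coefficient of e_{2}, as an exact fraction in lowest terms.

first term: \frac{199}{120} + \frac{1033}{60} e_{1} + \frac{73}{30} e_{2} + \frac{371}{30} e_{12}
second term: -\frac{7}{120} + \frac{1049}{60} e_{1} + \frac{127}{30} e_{2} + \frac{371}{30} e_{12}
Answer: -\frac{9}{5}


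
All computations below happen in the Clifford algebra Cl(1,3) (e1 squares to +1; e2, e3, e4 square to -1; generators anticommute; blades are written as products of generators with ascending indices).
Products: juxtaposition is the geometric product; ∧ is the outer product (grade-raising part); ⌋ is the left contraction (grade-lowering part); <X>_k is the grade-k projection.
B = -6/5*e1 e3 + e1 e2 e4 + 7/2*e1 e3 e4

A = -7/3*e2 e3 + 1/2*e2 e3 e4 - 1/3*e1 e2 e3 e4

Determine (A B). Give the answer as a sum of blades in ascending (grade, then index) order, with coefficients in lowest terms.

step 1: -7/6*e2 + 1/3*e3 - 21/20*e1 e2 - 1/2*e1 e3 - 2/5*e2 e4 + 263/30*e1 e2 e4 - 7/3*e1 e3 e4
Answer: -7/6*e2 + 1/3*e3 - 21/20*e1 e2 - 1/2*e1 e3 - 2/5*e2 e4 + 263/30*e1 e2 e4 - 7/3*e1 e3 e4


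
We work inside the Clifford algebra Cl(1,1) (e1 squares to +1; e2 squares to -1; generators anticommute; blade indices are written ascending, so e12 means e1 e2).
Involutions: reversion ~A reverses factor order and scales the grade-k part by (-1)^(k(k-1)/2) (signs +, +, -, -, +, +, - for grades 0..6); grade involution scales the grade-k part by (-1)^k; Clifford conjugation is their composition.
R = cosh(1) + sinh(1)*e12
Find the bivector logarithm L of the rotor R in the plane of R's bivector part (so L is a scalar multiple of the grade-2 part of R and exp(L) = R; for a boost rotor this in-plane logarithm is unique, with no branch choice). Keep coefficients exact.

The scalar part of R is cosh(1), so cosh pins the rapidity up to sign — the sign comes from the bivector part; dividing that part by sinh of the rapidity yields the plane, and the in-plane L = rapidity * plane is unique because the two sign choices cancel.
Concretely: cosh(rapidity) = cosh(1) gives rapidity = ±1, and since rapidity/sinh(rapidity) is even the sign is immaterial: L = (rapidity/sinh(rapidity)) * <R>_2 = (1/sinh(1)) * <R>_2.
Answer: e12


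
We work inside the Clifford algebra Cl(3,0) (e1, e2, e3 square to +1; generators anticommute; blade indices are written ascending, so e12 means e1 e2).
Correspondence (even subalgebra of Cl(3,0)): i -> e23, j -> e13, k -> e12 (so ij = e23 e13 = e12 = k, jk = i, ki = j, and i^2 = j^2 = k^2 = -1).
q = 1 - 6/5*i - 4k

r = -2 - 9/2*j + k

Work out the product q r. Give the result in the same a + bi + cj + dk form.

In blades: q = 1 - 4*e12 - 6/5*e23, r = -2 + e12 - 9/2*e13.
Distribute q over r term by term (generator squares from the signature, products reordered to ascending indices): (1)*r = -2 + e12 - 9/2*e13; (-4*e12)*r = 4 + 8*e12 - 18*e23; (-6/5*e23)*r = 27/5*e12 + 6/5*e13 + 12/5*e23.
Sum: 2 + 72/5*e12 - 33/10*e13 - 78/5*e23; translating back through the correspondence:
Answer: 2 - 78/5*i - 33/10*j + 72/5*k


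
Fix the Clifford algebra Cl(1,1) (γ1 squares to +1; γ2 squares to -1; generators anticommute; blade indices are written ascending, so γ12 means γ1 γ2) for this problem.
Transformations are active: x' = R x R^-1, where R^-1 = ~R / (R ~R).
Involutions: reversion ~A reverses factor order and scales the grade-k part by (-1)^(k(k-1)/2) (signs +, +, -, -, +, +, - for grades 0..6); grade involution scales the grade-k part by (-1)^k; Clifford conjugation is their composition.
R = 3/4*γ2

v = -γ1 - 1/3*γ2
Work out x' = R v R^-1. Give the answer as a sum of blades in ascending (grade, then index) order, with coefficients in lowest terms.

~R = 3/4*γ2, and R ~R = -9/16, so R^-1 = ~R / (-9/16).
R v = 1/4 + 3/4*γ12
Answer: γ1 - 1/3*γ2


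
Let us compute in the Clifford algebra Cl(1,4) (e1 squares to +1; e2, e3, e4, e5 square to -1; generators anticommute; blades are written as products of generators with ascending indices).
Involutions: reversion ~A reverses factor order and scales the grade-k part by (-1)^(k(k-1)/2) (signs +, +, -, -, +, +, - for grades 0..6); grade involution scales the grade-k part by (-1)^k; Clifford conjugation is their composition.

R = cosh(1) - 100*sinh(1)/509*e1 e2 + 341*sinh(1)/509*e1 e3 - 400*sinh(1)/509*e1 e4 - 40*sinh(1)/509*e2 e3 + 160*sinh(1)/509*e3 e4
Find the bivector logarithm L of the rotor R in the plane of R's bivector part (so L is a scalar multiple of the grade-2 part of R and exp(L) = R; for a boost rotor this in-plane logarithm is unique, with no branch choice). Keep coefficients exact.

The scalar part of R is cosh(1), which fixes the rapidity magnitude through cosh (cosh is even, so it cannot fix the sign — the bivector part carries that); dividing the bivector part by sinh of the rapidity gives the plane, and L = rapidity * plane, where the joint sign ambiguity of (rapidity, plane) cancels in the product.
Concretely: cosh(rapidity) = cosh(1) gives rapidity = ±1, and since rapidity/sinh(rapidity) is even the sign is immaterial: L = (rapidity/sinh(rapidity)) * <R>_2 = (1/sinh(1)) * <R>_2.
Answer: -100/509*e1 e2 + 341/509*e1 e3 - 400/509*e1 e4 - 40/509*e2 e3 + 160/509*e3 e4


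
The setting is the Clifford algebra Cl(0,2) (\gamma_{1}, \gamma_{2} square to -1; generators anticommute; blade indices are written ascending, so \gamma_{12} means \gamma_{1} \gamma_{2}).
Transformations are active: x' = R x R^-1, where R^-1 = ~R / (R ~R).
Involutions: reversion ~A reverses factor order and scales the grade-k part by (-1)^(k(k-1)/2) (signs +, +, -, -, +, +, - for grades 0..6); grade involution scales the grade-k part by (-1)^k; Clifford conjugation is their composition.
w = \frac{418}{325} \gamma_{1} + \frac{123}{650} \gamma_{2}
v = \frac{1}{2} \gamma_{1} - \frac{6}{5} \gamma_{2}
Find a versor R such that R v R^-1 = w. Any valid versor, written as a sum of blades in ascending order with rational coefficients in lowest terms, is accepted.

A norm check does it: q(v) = q(w) = -\frac{169}{100}, hence R = v + w = \frac{1161}{650} \gamma_{1} - \frac{657}{650} \gamma_{2} realises the map — parallel part kept, (v - w)/2 negated, v carried to w.
Answer: \frac{1161}{650} \gamma_{1} - \frac{657}{650} \gamma_{2}


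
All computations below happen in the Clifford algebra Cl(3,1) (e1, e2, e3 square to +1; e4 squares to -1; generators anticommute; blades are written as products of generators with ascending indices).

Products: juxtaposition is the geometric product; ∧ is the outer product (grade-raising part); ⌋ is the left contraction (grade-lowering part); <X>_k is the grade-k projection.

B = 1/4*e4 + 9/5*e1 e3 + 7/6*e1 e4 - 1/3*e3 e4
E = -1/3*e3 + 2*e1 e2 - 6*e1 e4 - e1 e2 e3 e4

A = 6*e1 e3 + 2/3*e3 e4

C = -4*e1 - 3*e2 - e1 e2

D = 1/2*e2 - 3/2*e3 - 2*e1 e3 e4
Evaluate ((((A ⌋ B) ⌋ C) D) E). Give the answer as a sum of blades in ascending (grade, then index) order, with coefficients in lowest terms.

step 1: -496/45
step 2: 1984/45*e1 + 496/15*e2 + 496/45*e1 e2
step 3: 248/15 + 248/45*e1 + 992/45*e1 e2 - 992/15*e1 e3 - 248/5*e2 e3 - 3968/45*e3 e4 - 248/15*e1 e2 e3 + 992/45*e2 e3 e4 + 992/15*e1 e2 e3 e4
step 4: 992/45 + 1984/45*e1 + 248/9*e2 + 248/9*e3 - 10664/135*e4 + 5704/45*e1 e2 - 11656/27*e1 e3 - 744/5*e1 e4 - 7936/15*e2 e3 + 27776/135*e2 e4 - 22816/45*e3 e4 - 18848/135*e1 e2 e3 + 992/45*e1 e2 e4 - 1984/45*e1 e3 e4 + 4216/45*e2 e3 e4 + 4712/45*e1 e2 e3 e4
Answer: 992/45 + 1984/45*e1 + 248/9*e2 + 248/9*e3 - 10664/135*e4 + 5704/45*e1 e2 - 11656/27*e1 e3 - 744/5*e1 e4 - 7936/15*e2 e3 + 27776/135*e2 e4 - 22816/45*e3 e4 - 18848/135*e1 e2 e3 + 992/45*e1 e2 e4 - 1984/45*e1 e3 e4 + 4216/45*e2 e3 e4 + 4712/45*e1 e2 e3 e4


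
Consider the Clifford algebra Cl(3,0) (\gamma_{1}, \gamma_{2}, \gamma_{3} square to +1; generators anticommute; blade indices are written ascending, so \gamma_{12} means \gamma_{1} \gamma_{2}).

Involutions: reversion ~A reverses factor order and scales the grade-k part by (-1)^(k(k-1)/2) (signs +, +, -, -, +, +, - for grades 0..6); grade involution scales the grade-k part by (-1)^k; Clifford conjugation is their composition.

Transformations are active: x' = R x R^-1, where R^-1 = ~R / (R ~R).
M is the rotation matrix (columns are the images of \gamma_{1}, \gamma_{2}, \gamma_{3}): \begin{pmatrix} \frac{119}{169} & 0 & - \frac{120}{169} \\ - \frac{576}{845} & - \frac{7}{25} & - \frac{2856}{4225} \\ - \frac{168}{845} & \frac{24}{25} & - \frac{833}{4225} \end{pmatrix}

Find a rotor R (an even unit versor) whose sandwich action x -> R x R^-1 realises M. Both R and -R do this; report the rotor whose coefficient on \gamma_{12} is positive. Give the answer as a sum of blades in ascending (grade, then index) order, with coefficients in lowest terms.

Method: write R = a + b12*\gamma_{12} + b13*\gamma_{13} + b23*\gamma_{23} with a^2 + b12^2 + b13^2 + b23^2 = 1 (so R^-1 = ~R). Expanding the columns R e_j ~R gives tr M = 4a^2 - 1 and, from the antisymmetric part, M21 - M12 = -4a*b12, M13 - M31 = 4a*b13, M32 - M23 = -4a*b23.
Here tr M = \frac{959}{4225}, so a^2 = (1 + tr M)/4 = \frac{1296}{4225} and a = ±\frac{36}{65}. Taking a = \frac{36}{65}: M21 - M12 = -\frac{576}{845}, M13 - M31 = -\frac{432}{845}, M32 - M23 = \frac{6912}{4225}, giving b12 = \frac{4}{13}, b13 = -\frac{3}{13}, b23 = -\frac{48}{65}, i.e. R = \frac{36}{65} + \frac{4}{13} \gamma_{12} - \frac{3}{13} \gamma_{13} - \frac{48}{65} \gamma_{23}.
Its \gamma_{12} coefficient is already positive.
Answer: \frac{36}{65} + \frac{4}{13} \gamma_{12} - \frac{3}{13} \gamma_{13} - \frac{48}{65} \gamma_{23}. Recall the cover is two-to-one: with M of trace \frac{959}{4225}, both preimages act alike, and the stated \gamma_{12} sign chooses the sheet.


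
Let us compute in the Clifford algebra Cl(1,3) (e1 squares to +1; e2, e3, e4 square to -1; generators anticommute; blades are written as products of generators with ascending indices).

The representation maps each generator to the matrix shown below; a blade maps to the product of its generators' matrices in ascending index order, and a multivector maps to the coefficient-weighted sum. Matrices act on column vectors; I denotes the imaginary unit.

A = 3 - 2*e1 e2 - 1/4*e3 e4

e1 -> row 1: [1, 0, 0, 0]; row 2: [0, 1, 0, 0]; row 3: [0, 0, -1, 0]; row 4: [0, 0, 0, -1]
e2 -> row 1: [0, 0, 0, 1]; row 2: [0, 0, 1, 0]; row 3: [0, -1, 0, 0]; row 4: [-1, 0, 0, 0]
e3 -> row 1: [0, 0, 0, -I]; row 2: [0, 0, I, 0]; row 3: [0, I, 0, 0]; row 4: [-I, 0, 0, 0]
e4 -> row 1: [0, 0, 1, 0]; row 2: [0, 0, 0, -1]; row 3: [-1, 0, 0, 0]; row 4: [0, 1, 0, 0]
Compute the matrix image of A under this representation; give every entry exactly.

Bivector images (products of the table entries): rho(e1 e2) = rho(e1)rho(e2) = row 1: [0, 0, 0, 1]; row 2: [0, 0, 1, 0]; row 3: [0, 1, 0, 0]; row 4: [1, 0, 0, 0]; rho(e3 e4) = rho(e3)rho(e4) = row 1: [0, -I, 0, 0]; row 2: [-I, 0, 0, 0]; row 3: [0, 0, 0, -I]; row 4: [0, 0, -I, 0].
M = (3)*1 + (-2)*rho(e1 e2) + (-1/4)*rho(e3 e4), summed entrywise (1 is the identity matrix):
Answer: row 1: [3, I/4, 0, -2]; row 2: [I/4, 3, -2, 0]; row 3: [0, -2, 3, I/4]; row 4: [-2, 0, I/4, 3]


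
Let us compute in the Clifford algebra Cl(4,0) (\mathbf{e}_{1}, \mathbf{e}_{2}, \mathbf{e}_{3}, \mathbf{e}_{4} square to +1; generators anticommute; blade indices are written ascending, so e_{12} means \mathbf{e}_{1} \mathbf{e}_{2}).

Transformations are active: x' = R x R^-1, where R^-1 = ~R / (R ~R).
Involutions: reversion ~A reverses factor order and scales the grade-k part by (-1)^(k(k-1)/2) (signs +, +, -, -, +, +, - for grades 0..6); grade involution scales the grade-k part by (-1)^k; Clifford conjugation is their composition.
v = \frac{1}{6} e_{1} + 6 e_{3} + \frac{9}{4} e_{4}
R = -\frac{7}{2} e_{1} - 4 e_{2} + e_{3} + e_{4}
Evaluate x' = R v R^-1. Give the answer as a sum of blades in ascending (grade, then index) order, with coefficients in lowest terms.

~R = -\frac{7}{2} e_{1} - 4 e_{2} + e_{3} + e_{4}, and R ~R = \frac{121}{4}, so R^-1 = ~R / (\frac{121}{4}).
R v = \frac{23}{3} + \frac{2}{3} e_{12} - \frac{127}{6} e_{13} - \frac{193}{24} e_{14} - 24 e_{23} - 9 e_{24} - \frac{15}{4} e_{34}
Answer: -\frac{1409}{726} e_{1} - \frac{736}{363} e_{2} - \frac{1994}{363} e_{3} - \frac{2531}{1452} e_{4}


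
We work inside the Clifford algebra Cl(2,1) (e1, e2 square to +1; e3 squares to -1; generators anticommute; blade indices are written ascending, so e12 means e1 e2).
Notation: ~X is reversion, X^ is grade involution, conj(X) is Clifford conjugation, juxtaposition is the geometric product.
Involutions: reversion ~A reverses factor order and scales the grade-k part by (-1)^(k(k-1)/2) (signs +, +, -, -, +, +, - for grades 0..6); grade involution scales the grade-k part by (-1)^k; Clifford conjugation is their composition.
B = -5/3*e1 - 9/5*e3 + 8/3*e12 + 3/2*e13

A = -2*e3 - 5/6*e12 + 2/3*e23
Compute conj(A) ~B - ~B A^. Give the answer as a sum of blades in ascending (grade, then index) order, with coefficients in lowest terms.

first term: 262/45 - 3*e1 + 17/90*e2 - e12 + 14/9*e13 + 5/4*e23 - 103/18*e123
second term: 62/45 + 3*e1 + 17/90*e2 - e12 - 46/9*e13 + 5/4*e23 - 89/18*e123
Answer: 40/9 - 6*e1 + 20/3*e13 - 7/9*e123


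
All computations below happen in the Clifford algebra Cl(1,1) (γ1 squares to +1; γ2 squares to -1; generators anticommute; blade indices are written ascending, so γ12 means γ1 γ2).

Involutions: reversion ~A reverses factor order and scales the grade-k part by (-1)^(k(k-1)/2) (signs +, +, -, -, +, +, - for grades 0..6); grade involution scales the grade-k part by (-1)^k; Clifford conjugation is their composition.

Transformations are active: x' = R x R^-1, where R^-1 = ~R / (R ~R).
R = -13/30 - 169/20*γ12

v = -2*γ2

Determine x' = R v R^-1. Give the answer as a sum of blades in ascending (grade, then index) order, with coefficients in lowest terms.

~R = -13/30 + 169/20*γ12, and R ~R = -256373/3600, so R^-1 = ~R / (-256373/3600).
R v = -169/10*γ1 + 13/15*γ2
Answer: -312/1517*γ1 + 3050/1517*γ2


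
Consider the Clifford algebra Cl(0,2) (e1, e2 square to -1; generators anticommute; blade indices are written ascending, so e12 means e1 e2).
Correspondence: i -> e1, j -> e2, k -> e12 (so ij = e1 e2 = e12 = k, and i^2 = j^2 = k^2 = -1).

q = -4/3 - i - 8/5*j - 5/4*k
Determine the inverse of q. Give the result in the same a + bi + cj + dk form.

In blades: q = -4/3 - e1 - 8/5*e2 - 5/4*e12.
With qbar = -4/3 + e1 + 8/5*e2 + 5/4*e12 (scalar fixed, mapped units negated), q qbar = 24841/3600 (the sum of squared coefficients), so q^-1 = qbar / (24841/3600) = -4800/24841 + 3600/24841*e1 + 5760/24841*e2 + 4500/24841*e12; translating back:
Answer: -4800/24841 + 3600/24841*i + 5760/24841*j + 4500/24841*k


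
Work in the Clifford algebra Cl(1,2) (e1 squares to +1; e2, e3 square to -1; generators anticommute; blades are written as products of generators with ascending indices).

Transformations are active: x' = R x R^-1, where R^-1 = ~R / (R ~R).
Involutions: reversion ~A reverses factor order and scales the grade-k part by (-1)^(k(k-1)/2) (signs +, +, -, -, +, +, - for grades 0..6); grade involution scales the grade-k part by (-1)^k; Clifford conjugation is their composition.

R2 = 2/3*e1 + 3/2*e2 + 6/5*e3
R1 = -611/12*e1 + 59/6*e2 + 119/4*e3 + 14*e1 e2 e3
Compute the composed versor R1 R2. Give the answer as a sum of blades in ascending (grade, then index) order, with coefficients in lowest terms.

Distribute over the terms of R2 (each basis-blade product reordered to ascending indices, repeated generators contracted through their squares):
R1 (2/3*e1) = -611/18 - 59/9*e1 e2 - 119/6*e1 e3 + 28/3*e2 e3
R1 (3/2*e2) = -59/4 - 611/8*e1 e2 + 21*e1 e3 - 357/8*e2 e3
R1 (6/5*e3) = -357/10 - 84/5*e1 e2 - 611/10*e1 e3 + 59/5*e2 e3
Summing the partial products and collecting blades:
Answer: -15191/180 - 35903/360*e1 e2 - 899/15*e1 e3 - 2819/120*e2 e3


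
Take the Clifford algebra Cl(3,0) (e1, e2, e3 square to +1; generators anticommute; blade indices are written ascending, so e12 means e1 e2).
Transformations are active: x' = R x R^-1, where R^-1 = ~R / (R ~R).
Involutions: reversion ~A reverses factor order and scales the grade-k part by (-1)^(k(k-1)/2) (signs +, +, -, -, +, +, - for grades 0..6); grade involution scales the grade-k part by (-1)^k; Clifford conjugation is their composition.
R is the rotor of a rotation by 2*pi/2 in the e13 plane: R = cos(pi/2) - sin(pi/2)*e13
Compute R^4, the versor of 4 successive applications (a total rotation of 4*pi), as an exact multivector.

Half-angle bookkeeping: 4 applications in e13 add up to rotor phase 4*pi/2 = 2*pi, so R^4 = cos(2*pi) - sin(2*pi)*e13.
cos(2*pi) = 1 and sin(2*pi) = 0, so R^4 = 1. The total rotation 4*pi is 2 full turns, so every vector returns to itself, yet the rotor is +1, back on the identity sheet (an even number of 2*pi turns).
Answer: 1
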